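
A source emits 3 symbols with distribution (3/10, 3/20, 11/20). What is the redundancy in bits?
0.1790 bits

Redundancy measures how far a source is from maximum entropy:
R = H_max - H(X)

Maximum entropy for 3 symbols: H_max = log_2(3) = 1.5850 bits
Actual entropy: H(X) = 1.4060 bits
Redundancy: R = 1.5850 - 1.4060 = 0.1790 bits

This redundancy represents potential for compression: the source could be compressed by 0.1790 bits per symbol.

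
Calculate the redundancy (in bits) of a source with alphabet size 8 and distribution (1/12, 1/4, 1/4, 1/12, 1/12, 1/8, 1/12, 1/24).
0.2390 bits

Redundancy measures how far a source is from maximum entropy:
R = H_max - H(X)

Maximum entropy for 8 symbols: H_max = log_2(8) = 3.0000 bits
Actual entropy: H(X) = 2.7610 bits
Redundancy: R = 3.0000 - 2.7610 = 0.2390 bits

This redundancy represents potential for compression: the source could be compressed by 0.2390 bits per symbol.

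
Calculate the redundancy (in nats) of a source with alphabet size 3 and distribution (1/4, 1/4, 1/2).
0.0589 nats

Redundancy measures how far a source is from maximum entropy:
R = H_max - H(X)

Maximum entropy for 3 symbols: H_max = log_e(3) = 1.0986 nats
Actual entropy: H(X) = 1.0397 nats
Redundancy: R = 1.0986 - 1.0397 = 0.0589 nats

This redundancy represents potential for compression: the source could be compressed by 0.0589 nats per symbol.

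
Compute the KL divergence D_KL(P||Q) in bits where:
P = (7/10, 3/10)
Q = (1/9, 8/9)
1.3886 bits

KL divergence: D_KL(P||Q) = Σ p(x) log(p(x)/q(x))

Computing term by term:
  x=0: 7/10 × log_2[(7/10)/(1/9)] = 7/10 × 2.6554 = 1.8587
  x=1: 3/10 × log_2[(3/10)/(8/9)] = 3/10 × -1.5670 = -0.4701

D_KL(P||Q) = 1.3886 bits

Note: KL divergence is always non-negative and equals 0 iff P = Q.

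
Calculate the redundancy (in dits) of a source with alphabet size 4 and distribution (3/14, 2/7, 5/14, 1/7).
0.0228 dits

Redundancy measures how far a source is from maximum entropy:
R = H_max - H(X)

Maximum entropy for 4 symbols: H_max = log_10(4) = 0.6021 dits
Actual entropy: H(X) = 0.5792 dits
Redundancy: R = 0.6021 - 0.5792 = 0.0228 dits

This redundancy represents potential for compression: the source could be compressed by 0.0228 dits per symbol.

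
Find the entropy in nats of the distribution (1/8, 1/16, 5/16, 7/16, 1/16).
1.3317 nats

Shannon entropy is H(X) = -Σ p(x) log p(x).

For P = (1/8, 1/16, 5/16, 7/16, 1/16):
H = -1/8 × log_e(1/8) -1/16 × log_e(1/16) -5/16 × log_e(5/16) -7/16 × log_e(7/16) -1/16 × log_e(1/16)
H = 1.3317 nats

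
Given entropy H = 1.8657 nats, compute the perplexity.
6.4605

Perplexity is e^H (or exp(H) for natural log).

H = 1.8657 nats
Perplexity = e^1.8657 = 6.4605

Interpretation: The model's uncertainty is equivalent to choosing uniformly among 6.5 options.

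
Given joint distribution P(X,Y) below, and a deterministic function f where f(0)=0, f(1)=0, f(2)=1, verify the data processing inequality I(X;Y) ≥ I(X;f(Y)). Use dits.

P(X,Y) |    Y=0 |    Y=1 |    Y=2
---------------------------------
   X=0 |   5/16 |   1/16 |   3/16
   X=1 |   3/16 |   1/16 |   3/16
I(X;Y) = 0.0035, I(X;f(Y)) = 0.0021, inequality holds: 0.0035 ≥ 0.0021

Data Processing Inequality: For any Markov chain X → Y → Z, we have I(X;Y) ≥ I(X;Z).

Here Z = f(Y) is a deterministic function of Y, forming X → Y → Z.

Original I(X;Y) = 0.0035 dits

After applying f:
P(X,Z) where Z=f(Y):
- P(X,Z=0) = P(X,Y=0) + P(X,Y=1)
- P(X,Z=1) = P(X,Y=2)

I(X;Z) = I(X;f(Y)) = 0.0021 dits

Verification: 0.0035 ≥ 0.0021 ✓

Information cannot be created by processing; the function f can only lose information about X.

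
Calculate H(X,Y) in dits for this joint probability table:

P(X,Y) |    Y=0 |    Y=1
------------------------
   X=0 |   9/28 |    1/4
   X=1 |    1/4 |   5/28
0.5931 dits

Joint entropy is H(X,Y) = -Σ_{x,y} p(x,y) log p(x,y).

Summing over all non-zero entries:
H(X,Y) = -[9/28·log_10(9/28) + 1/4·log_10(1/4) + 1/4·log_10(1/4) + 5/28·log_10(5/28)]
H(X,Y) = 0.5931 dits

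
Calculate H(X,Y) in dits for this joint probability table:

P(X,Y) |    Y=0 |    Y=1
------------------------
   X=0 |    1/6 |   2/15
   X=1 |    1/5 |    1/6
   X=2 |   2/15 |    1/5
0.7723 dits

Joint entropy is H(X,Y) = -Σ_{x,y} p(x,y) log p(x,y).

Summing over all non-zero entries:
H(X,Y) = -[1/6·log_10(1/6) + 2/15·log_10(2/15) + 1/5·log_10(1/5) + 1/6·log_10(1/6) + 2/15·log_10(2/15) + 1/5·log_10(1/5)]
H(X,Y) = 0.7723 dits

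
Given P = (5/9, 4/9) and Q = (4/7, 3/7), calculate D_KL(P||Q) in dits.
0.0002 dits

KL divergence: D_KL(P||Q) = Σ p(x) log(p(x)/q(x))

Computing term by term:
  x=0: 5/9 × log_10[(5/9)/(4/7)] = 5/9 × -0.0122 = -0.0068
  x=1: 4/9 × log_10[(4/9)/(3/7)] = 4/9 × 0.0158 = 0.0070

D_KL(P||Q) = 0.0002 dits

Note: KL divergence is always non-negative and equals 0 iff P = Q.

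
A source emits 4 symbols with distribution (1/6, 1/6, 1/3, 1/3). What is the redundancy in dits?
0.0246 dits

Redundancy measures how far a source is from maximum entropy:
R = H_max - H(X)

Maximum entropy for 4 symbols: H_max = log_10(4) = 0.6021 dits
Actual entropy: H(X) = 0.5775 dits
Redundancy: R = 0.6021 - 0.5775 = 0.0246 dits

This redundancy represents potential for compression: the source could be compressed by 0.0246 dits per symbol.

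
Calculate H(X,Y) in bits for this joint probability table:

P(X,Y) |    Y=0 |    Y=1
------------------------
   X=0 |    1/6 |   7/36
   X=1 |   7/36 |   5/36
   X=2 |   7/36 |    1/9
2.5568 bits

Joint entropy is H(X,Y) = -Σ_{x,y} p(x,y) log p(x,y).

Summing over all non-zero entries:
H(X,Y) = -[1/6·log_2(1/6) + 7/36·log_2(7/36) + 7/36·log_2(7/36) + 5/36·log_2(5/36) + 7/36·log_2(7/36) + 1/9·log_2(1/9)]
H(X,Y) = 2.5568 bits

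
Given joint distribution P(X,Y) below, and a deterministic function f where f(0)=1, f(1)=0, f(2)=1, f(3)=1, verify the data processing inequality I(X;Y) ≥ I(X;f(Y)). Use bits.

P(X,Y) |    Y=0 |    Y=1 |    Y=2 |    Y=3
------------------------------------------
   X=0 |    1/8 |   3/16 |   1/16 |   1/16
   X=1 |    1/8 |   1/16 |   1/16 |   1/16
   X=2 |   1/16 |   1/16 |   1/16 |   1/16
I(X;Y) = 0.0478, I(X;f(Y)) = 0.0366, inequality holds: 0.0478 ≥ 0.0366

Data Processing Inequality: For any Markov chain X → Y → Z, we have I(X;Y) ≥ I(X;Z).

Here Z = f(Y) is a deterministic function of Y, forming X → Y → Z.

Original I(X;Y) = 0.0478 bits

After applying f:
P(X,Z) where Z=f(Y):
- P(X,Z=0) = P(X,Y=1)
- P(X,Z=1) = P(X,Y=0) + P(X,Y=2) + P(X,Y=3)

I(X;Z) = I(X;f(Y)) = 0.0366 bits

Verification: 0.0478 ≥ 0.0366 ✓

Information cannot be created by processing; the function f can only lose information about X.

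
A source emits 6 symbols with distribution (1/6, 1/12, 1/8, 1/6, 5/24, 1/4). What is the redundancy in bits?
0.0781 bits

Redundancy measures how far a source is from maximum entropy:
R = H_max - H(X)

Maximum entropy for 6 symbols: H_max = log_2(6) = 2.5850 bits
Actual entropy: H(X) = 2.5069 bits
Redundancy: R = 2.5850 - 2.5069 = 0.0781 bits

This redundancy represents potential for compression: the source could be compressed by 0.0781 bits per symbol.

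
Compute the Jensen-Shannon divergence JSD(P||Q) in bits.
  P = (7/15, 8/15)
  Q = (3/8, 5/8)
0.0062 bits

Jensen-Shannon divergence is:
JSD(P||Q) = 0.5 × D_KL(P||M) + 0.5 × D_KL(Q||M)
where M = 0.5 × (P + Q) is the mixture distribution.

M = 0.5 × (7/15, 8/15) + 0.5 × (3/8, 5/8) = (0.420833, 0.579167)

D_KL(P||M) = 0.0062 bits
D_KL(Q||M) = 0.0063 bits

JSD(P||Q) = 0.5 × 0.0062 + 0.5 × 0.0063 = 0.0062 bits

Unlike KL divergence, JSD is symmetric and bounded: 0 ≤ JSD ≤ log(2).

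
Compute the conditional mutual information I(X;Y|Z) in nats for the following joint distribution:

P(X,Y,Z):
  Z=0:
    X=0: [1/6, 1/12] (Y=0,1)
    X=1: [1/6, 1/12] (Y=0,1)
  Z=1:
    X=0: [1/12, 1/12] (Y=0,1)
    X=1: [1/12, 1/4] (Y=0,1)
0.0153 nats

Conditional mutual information: I(X;Y|Z) = H(X|Z) + H(Y|Z) - H(X,Y|Z)

H(Z) = 0.6931
H(X,Z) = 1.3580 → H(X|Z) = 0.6648
H(Y,Z) = 1.3297 → H(Y|Z) = 0.6365
H(X,Y,Z) = 1.9792 → H(X,Y|Z) = 1.2861

I(X;Y|Z) = 0.6648 + 0.6365 - 1.2861 = 0.0153 nats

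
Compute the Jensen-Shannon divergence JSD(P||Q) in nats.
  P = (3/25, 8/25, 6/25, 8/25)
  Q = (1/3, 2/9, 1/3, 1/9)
0.0608 nats

Jensen-Shannon divergence is:
JSD(P||Q) = 0.5 × D_KL(P||M) + 0.5 × D_KL(Q||M)
where M = 0.5 × (P + Q) is the mixture distribution.

M = 0.5 × (3/25, 8/25, 6/25, 8/25) + 0.5 × (1/3, 2/9, 1/3, 1/9) = (0.226667, 0.271111, 0.286667, 0.215556)

D_KL(P||M) = 0.0605 nats
D_KL(Q||M) = 0.0610 nats

JSD(P||Q) = 0.5 × 0.0605 + 0.5 × 0.0610 = 0.0608 nats

Unlike KL divergence, JSD is symmetric and bounded: 0 ≤ JSD ≤ log(2).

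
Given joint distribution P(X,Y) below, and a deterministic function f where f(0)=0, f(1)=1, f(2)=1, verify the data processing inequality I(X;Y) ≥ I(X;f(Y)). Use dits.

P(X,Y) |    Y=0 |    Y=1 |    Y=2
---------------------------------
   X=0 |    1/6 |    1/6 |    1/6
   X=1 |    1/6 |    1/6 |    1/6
I(X;Y) = 0.0000, I(X;f(Y)) = 0.0000, inequality holds: 0.0000 ≥ 0.0000

Data Processing Inequality: For any Markov chain X → Y → Z, we have I(X;Y) ≥ I(X;Z).

Here Z = f(Y) is a deterministic function of Y, forming X → Y → Z.

Original I(X;Y) = 0.0000 dits

After applying f:
P(X,Z) where Z=f(Y):
- P(X,Z=0) = P(X,Y=0)
- P(X,Z=1) = P(X,Y=1) + P(X,Y=2)

I(X;Z) = I(X;f(Y)) = 0.0000 dits

Verification: 0.0000 ≥ 0.0000 ✓

Information cannot be created by processing; the function f can only lose information about X.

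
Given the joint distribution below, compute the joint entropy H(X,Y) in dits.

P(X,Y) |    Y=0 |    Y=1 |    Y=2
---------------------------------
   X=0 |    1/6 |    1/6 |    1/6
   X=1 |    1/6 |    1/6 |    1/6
0.7782 dits

Joint entropy is H(X,Y) = -Σ_{x,y} p(x,y) log p(x,y).

Summing over all non-zero entries:
H(X,Y) = -[1/6·log_10(1/6) + 1/6·log_10(1/6) + 1/6·log_10(1/6) + 1/6·log_10(1/6) + 1/6·log_10(1/6) + 1/6·log_10(1/6)]
H(X,Y) = 0.7782 dits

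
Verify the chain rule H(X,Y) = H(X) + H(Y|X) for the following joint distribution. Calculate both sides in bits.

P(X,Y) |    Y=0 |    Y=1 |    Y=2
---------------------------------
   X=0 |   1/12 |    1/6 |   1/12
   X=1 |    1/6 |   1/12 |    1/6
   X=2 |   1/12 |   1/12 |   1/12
H(X,Y) = 3.0850, H(X) = 1.5546, H(Y|X) = 1.5304 (all in bits)

Chain rule: H(X,Y) = H(X) + H(Y|X)

Left side — joint entropy directly:
H(X,Y) = -Σ p(x,y) log p(x,y) = 3.0850 bits

Right side — compute H(Y|X) from the conditional distributions:
P(X) = (1/3, 5/12, 1/4), so H(X) = 1.5546 bits
H(Y|X) = Σ_x P(X=x) · H(Y|X=x):
  P(Y|X=0) = (1/4, 1/2, 1/4), H(Y|X=0) = 1.5000, weight P(X=0) = 1/3
  P(Y|X=1) = (2/5, 1/5, 2/5), H(Y|X=1) = 1.5219, weight P(X=1) = 5/12
  P(Y|X=2) = (1/3, 1/3, 1/3), H(Y|X=2) = 1.5850, weight P(X=2) = 1/4
H(Y|X) = 1.5304 bits

H(X) + H(Y|X) = 1.5546 + 1.5304 = 3.0850 bits

Both sides equal 3.0850 bits. ✓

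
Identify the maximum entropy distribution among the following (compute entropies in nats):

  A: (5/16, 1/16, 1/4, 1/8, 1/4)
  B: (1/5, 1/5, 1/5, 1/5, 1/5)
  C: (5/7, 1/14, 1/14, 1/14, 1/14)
B

For a discrete distribution over n outcomes, entropy is maximized by the uniform distribution.

Computing entropies:
H(A) = 1.4898 nats
H(B) = 1.6094 nats
H(C) = 0.9944 nats

The uniform distribution (where all probabilities equal 1/5) achieves the maximum entropy of log_e(5) = 1.6094 nats.

Distribution B has the highest entropy.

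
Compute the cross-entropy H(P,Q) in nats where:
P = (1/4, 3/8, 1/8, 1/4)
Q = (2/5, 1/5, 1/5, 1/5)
1.4362 nats

Cross-entropy: H(P,Q) = -Σ p(x) log q(x)

Alternatively: H(P,Q) = H(P) + D_KL(P||Q)
H(P) = 1.3209 nats
D_KL(P||Q) = 0.1153 nats

H(P,Q) = 1.3209 + 0.1153 = 1.4362 nats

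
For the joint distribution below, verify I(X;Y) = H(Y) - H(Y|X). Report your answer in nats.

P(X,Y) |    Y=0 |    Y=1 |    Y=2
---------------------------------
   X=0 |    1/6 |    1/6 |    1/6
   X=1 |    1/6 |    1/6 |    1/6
I(X;Y) = 0.0000 nats

Mutual information has multiple equivalent forms:
- I(X;Y) = H(X) - H(X|Y)
- I(X;Y) = H(Y) - H(Y|X)
- I(X;Y) = H(X) + H(Y) - H(X,Y)

Computing all quantities:
H(X) = 0.6931, H(Y) = 1.0986, H(X,Y) = 1.7918
H(X|Y) = 0.6931, H(Y|X) = 1.0986

Verification:
H(X) - H(X|Y) = 0.6931 - 0.6931 = 0.0000
H(Y) - H(Y|X) = 1.0986 - 1.0986 = 0.0000
H(X) + H(Y) - H(X,Y) = 0.6931 + 1.0986 - 1.7918 = 0.0000

All forms give I(X;Y) = 0.0000 nats. ✓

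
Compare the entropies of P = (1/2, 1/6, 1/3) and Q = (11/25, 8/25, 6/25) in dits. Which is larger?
Q

Computing entropies in dits:
H(P) = 0.4392
H(Q) = 0.4640

Distribution Q has higher entropy.

Intuition: The distribution closer to uniform (more spread out) has higher entropy.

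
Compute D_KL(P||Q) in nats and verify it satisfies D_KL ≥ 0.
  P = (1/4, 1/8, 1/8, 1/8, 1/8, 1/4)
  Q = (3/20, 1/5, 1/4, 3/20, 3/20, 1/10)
0.1658 nats

KL divergence satisfies the Gibbs inequality: D_KL(P||Q) ≥ 0 for all distributions P, Q.

D_KL(P||Q) = Σ p(x) log(p(x)/q(x))
Term by term:
  x=0: 1/4 × log_e[(1/4)/(3/20)] = 0.1277
  x=1: 1/8 × log_e[(1/8)/(1/5)] = -0.0588
  x=2: 1/8 × log_e[(1/8)/(1/4)] = -0.0866
  x=3: 1/8 × log_e[(1/8)/(3/20)] = -0.0228
  x=4: 1/8 × log_e[(1/8)/(3/20)] = -0.0228
  x=5: 1/4 × log_e[(1/4)/(1/10)] = 0.2291
D_KL(P||Q) = 0.1658 nats

D_KL(P||Q) = 0.1658 ≥ 0 ✓

This non-negativity is a fundamental property: relative entropy cannot be negative because it measures how different Q is from P.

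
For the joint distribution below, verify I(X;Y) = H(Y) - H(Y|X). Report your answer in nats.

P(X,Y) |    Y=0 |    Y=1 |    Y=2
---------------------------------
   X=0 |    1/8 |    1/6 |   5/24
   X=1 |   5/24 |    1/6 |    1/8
I(X;Y) = 0.0211 nats

Mutual information has multiple equivalent forms:
- I(X;Y) = H(X) - H(X|Y)
- I(X;Y) = H(Y) - H(Y|X)
- I(X;Y) = H(X) + H(Y) - H(X,Y)

Computing all quantities:
H(X) = 0.6931, H(Y) = 1.0986, H(X,Y) = 1.7707
H(X|Y) = 0.6721, H(Y|X) = 1.0776

Verification:
H(X) - H(X|Y) = 0.6931 - 0.6721 = 0.0211
H(Y) - H(Y|X) = 1.0986 - 1.0776 = 0.0211
H(X) + H(Y) - H(X,Y) = 0.6931 + 1.0986 - 1.7707 = 0.0211

All forms give I(X;Y) = 0.0211 nats. ✓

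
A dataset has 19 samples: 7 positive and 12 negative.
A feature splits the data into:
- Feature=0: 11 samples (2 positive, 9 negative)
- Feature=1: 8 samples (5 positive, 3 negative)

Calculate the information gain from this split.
0.1516 bits

Information Gain = H(Y) - H(Y|Feature)

Before split:
P(positive) = 7/19 = 0.3684
H(Y) = 0.9495 bits

After split:
Feature=0: H = 0.6840 bits (weight = 11/19)
Feature=1: H = 0.9544 bits (weight = 8/19)
H(Y|Feature) = (11/19)×0.6840 + (8/19)×0.9544 = 0.7979 bits

Information Gain = 0.9495 - 0.7979 = 0.1516 bits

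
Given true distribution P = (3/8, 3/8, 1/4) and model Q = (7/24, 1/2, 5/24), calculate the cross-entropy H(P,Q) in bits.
1.6074 bits

Cross-entropy: H(P,Q) = -Σ p(x) log q(x)

Alternatively: H(P,Q) = H(P) + D_KL(P||Q)
H(P) = 1.5613 bits
D_KL(P||Q) = 0.0461 bits

H(P,Q) = 1.5613 + 0.0461 = 1.6074 bits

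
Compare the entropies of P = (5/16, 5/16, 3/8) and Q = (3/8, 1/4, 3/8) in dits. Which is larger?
P

Computing entropies in dits:
H(P) = 0.4755
H(Q) = 0.4700

Distribution P has higher entropy.

Intuition: The distribution closer to uniform (more spread out) has higher entropy.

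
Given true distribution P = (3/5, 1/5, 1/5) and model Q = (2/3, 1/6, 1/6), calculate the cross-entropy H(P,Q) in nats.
0.9600 nats

Cross-entropy: H(P,Q) = -Σ p(x) log q(x)

Alternatively: H(P,Q) = H(P) + D_KL(P||Q)
H(P) = 0.9503 nats
D_KL(P||Q) = 0.0097 nats

H(P,Q) = 0.9503 + 0.0097 = 0.9600 nats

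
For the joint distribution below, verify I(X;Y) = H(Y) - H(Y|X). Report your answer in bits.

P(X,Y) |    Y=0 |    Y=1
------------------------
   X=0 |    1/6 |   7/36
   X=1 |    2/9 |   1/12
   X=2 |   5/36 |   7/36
I(X;Y) = 0.0533 bits

Mutual information has multiple equivalent forms:
- I(X;Y) = H(X) - H(X|Y)
- I(X;Y) = H(Y) - H(Y|X)
- I(X;Y) = H(X) + H(Y) - H(X,Y)

Computing all quantities:
H(X) = 1.5816, H(Y) = 0.9978, H(X,Y) = 2.5261
H(X|Y) = 1.5283, H(Y|X) = 0.9445

Verification:
H(X) - H(X|Y) = 1.5816 - 1.5283 = 0.0533
H(Y) - H(Y|X) = 0.9978 - 0.9445 = 0.0533
H(X) + H(Y) - H(X,Y) = 1.5816 + 0.9978 - 2.5261 = 0.0533

All forms give I(X;Y) = 0.0533 bits. ✓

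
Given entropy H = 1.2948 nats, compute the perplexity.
3.6503

Perplexity is e^H (or exp(H) for natural log).

H = 1.2948 nats
Perplexity = e^1.2948 = 3.6503

Interpretation: The model's uncertainty is equivalent to choosing uniformly among 3.7 options.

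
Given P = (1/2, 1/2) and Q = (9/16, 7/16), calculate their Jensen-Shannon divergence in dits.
0.0009 dits

Jensen-Shannon divergence is:
JSD(P||Q) = 0.5 × D_KL(P||M) + 0.5 × D_KL(Q||M)
where M = 0.5 × (P + Q) is the mixture distribution.

M = 0.5 × (1/2, 1/2) + 0.5 × (9/16, 7/16) = (17/32, 15/32)

D_KL(P||M) = 0.0008 dits
D_KL(Q||M) = 0.0009 dits

JSD(P||Q) = 0.5 × 0.0008 + 0.5 × 0.0009 = 0.0009 dits

Unlike KL divergence, JSD is symmetric and bounded: 0 ≤ JSD ≤ log(2).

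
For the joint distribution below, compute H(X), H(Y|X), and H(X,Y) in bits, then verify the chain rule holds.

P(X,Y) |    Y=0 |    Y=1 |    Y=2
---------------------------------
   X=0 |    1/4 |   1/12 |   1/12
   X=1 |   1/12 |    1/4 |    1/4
H(X,Y) = 2.3962, H(X) = 0.9799, H(Y|X) = 1.4164 (all in bits)

Chain rule: H(X,Y) = H(X) + H(Y|X)

Left side — joint entropy directly:
H(X,Y) = -Σ p(x,y) log p(x,y) = 2.3962 bits

Right side — compute H(Y|X) from the conditional distributions:
P(X) = (5/12, 7/12), so H(X) = 0.9799 bits
H(Y|X) = Σ_x P(X=x) · H(Y|X=x):
  P(Y|X=0) = (3/5, 1/5, 1/5), H(Y|X=0) = 1.3710, weight P(X=0) = 5/12
  P(Y|X=1) = (1/7, 3/7, 3/7), H(Y|X=1) = 1.4488, weight P(X=1) = 7/12
H(Y|X) = 1.4164 bits

H(X) + H(Y|X) = 0.9799 + 1.4164 = 2.3962 bits

Both sides equal 2.3962 bits. ✓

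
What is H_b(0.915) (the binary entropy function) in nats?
0.2908 nats

The binary entropy function is:
H(p) = -p log(p) - (1-p) log(1-p)

H(0.915) = -0.915 × log_e(0.915) - 0.085 × log_e(0.085)
H(0.915) = 0.2908 nats

Note: Binary entropy is maximized at p=0.5 (H=1 bit) and minimized at p=0 or p=1 (H=0).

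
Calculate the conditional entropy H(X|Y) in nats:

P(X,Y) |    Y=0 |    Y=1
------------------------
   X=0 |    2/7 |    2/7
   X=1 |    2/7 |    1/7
0.6689 nats

Using the chain rule: H(X|Y) = H(X,Y) - H(Y)

First, compute H(X,Y) = 1.3518 nats

Marginal P(Y) = (4/7, 3/7)
H(Y) = 0.6829 nats

H(X|Y) = H(X,Y) - H(Y) = 1.3518 - 0.6829 = 0.6689 nats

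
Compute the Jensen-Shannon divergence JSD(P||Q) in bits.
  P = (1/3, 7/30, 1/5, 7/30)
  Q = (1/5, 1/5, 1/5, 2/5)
0.0291 bits

Jensen-Shannon divergence is:
JSD(P||Q) = 0.5 × D_KL(P||M) + 0.5 × D_KL(Q||M)
where M = 0.5 × (P + Q) is the mixture distribution.

M = 0.5 × (1/3, 7/30, 1/5, 7/30) + 0.5 × (1/5, 1/5, 1/5, 2/5) = (4/15, 0.216667, 1/5, 0.316667)

D_KL(P||M) = 0.0295 bits
D_KL(Q||M) = 0.0287 bits

JSD(P||Q) = 0.5 × 0.0295 + 0.5 × 0.0287 = 0.0291 bits

Unlike KL divergence, JSD is symmetric and bounded: 0 ≤ JSD ≤ log(2).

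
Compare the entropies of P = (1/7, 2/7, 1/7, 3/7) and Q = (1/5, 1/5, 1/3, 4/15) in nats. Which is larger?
Q

Computing entropies in nats:
H(P) = 1.2770
H(Q) = 1.3624

Distribution Q has higher entropy.

Intuition: The distribution closer to uniform (more spread out) has higher entropy.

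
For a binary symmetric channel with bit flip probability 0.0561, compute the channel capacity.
0.6882 bits

For a binary symmetric channel (BSC) with error probability p:
Capacity C = 1 - H(p) bits per symbol

where H(p) = -p log₂(p) - (1-p) log₂(1-p) is the binary entropy function.

H(0.0561) = 0.3118 bits
C = 1 - 0.3118 = 0.6882 bits per symbol

This means we can reliably transmit up to 0.6882 bits of information per channel use.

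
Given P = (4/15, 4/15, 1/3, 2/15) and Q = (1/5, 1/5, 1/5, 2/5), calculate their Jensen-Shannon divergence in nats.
0.0481 nats

Jensen-Shannon divergence is:
JSD(P||Q) = 0.5 × D_KL(P||M) + 0.5 × D_KL(Q||M)
where M = 0.5 × (P + Q) is the mixture distribution.

M = 0.5 × (4/15, 4/15, 1/3, 2/15) + 0.5 × (1/5, 1/5, 1/5, 2/5) = (7/30, 7/30, 4/15, 4/15)

D_KL(P||M) = 0.0532 nats
D_KL(Q||M) = 0.0430 nats

JSD(P||Q) = 0.5 × 0.0532 + 0.5 × 0.0430 = 0.0481 nats

Unlike KL divergence, JSD is symmetric and bounded: 0 ≤ JSD ≤ log(2).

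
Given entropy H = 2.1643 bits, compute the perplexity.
4.4825

Perplexity is 2^H (or exp(H) for natural log).

H = 2.1643 bits
Perplexity = 2^2.1643 = 4.4825

Interpretation: The model's uncertainty is equivalent to choosing uniformly among 4.5 options.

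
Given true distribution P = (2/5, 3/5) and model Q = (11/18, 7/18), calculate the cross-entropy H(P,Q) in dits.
0.3317 dits

Cross-entropy: H(P,Q) = -Σ p(x) log q(x)

Alternatively: H(P,Q) = H(P) + D_KL(P||Q)
H(P) = 0.2923 dits
D_KL(P||Q) = 0.0394 dits

H(P,Q) = 0.2923 + 0.0394 = 0.3317 dits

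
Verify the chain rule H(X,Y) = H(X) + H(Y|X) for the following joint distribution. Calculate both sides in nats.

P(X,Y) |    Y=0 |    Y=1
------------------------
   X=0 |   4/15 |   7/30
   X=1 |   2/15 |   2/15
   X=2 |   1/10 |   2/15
H(X,Y) = 1.7283, H(X) = 1.0386, H(Y|X) = 0.6896 (all in nats)

Chain rule: H(X,Y) = H(X) + H(Y|X)

Left side — joint entropy directly:
H(X,Y) = -Σ p(x,y) log p(x,y) = 1.7283 nats

Right side — compute H(Y|X) from the conditional distributions:
P(X) = (1/2, 4/15, 7/30), so H(X) = 1.0386 nats
H(Y|X) = Σ_x P(X=x) · H(Y|X=x):
  P(Y|X=0) = (8/15, 7/15), H(Y|X=0) = 0.6909, weight P(X=0) = 1/2
  P(Y|X=1) = (1/2, 1/2), H(Y|X=1) = 0.6931, weight P(X=1) = 4/15
  P(Y|X=2) = (3/7, 4/7), H(Y|X=2) = 0.6829, weight P(X=2) = 7/30
H(Y|X) = 0.6896 nats

H(X) + H(Y|X) = 1.0386 + 0.6896 = 1.7283 nats

Both sides equal 1.7283 nats. ✓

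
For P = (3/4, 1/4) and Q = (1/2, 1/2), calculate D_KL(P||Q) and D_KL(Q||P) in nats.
D_KL(P||Q) = 0.1308, D_KL(Q||P) = 0.1438

KL divergence is not symmetric: D_KL(P||Q) ≠ D_KL(Q||P) in general.

D_KL(P||Q) = 0.1308 nats
D_KL(Q||P) = 0.1438 nats

No, they are not equal!

This asymmetry is why KL divergence is not a true distance metric.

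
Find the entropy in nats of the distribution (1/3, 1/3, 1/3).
1.0986 nats

Shannon entropy is H(X) = -Σ p(x) log p(x).

For P = (1/3, 1/3, 1/3):
H = -1/3 × log_e(1/3) -1/3 × log_e(1/3) -1/3 × log_e(1/3)
H = 1.0986 nats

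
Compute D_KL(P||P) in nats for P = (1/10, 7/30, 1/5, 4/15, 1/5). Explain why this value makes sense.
0.0000 nats

KL divergence satisfies the Gibbs inequality: D_KL(P||Q) ≥ 0 for all distributions P, Q.

D_KL(P||Q) = Σ p(x) log(p(x)/q(x))
Each term is p(x) × log_e(p(x)/p(x)) = p(x) × log_e(1) = 0, so the sum is 0.
D_KL(P||Q) = 0.0000 nats

When P = Q, the KL divergence is exactly 0, as there is no 'divergence' between identical distributions.

This non-negativity is a fundamental property: relative entropy cannot be negative because it measures how different Q is from P.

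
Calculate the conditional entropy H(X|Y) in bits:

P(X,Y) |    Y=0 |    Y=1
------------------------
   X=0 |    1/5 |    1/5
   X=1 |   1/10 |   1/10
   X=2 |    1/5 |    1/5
1.5219 bits

Using the chain rule: H(X|Y) = H(X,Y) - H(Y)

First, compute H(X,Y) = 2.5219 bits

Marginal P(Y) = (1/2, 1/2)
H(Y) = 1.0000 bits

H(X|Y) = H(X,Y) - H(Y) = 2.5219 - 1.0000 = 1.5219 bits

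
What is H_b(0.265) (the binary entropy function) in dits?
0.2511 dits

The binary entropy function is:
H(p) = -p log(p) - (1-p) log(1-p)

H(0.265) = -0.265 × log_10(0.265) - 0.735 × log_10(0.735)
H(0.265) = 0.2511 dits

Note: Binary entropy is maximized at p=0.5 (H=1 bit) and minimized at p=0 or p=1 (H=0).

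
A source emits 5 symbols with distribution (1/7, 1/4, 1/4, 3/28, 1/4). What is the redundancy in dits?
0.0228 dits

Redundancy measures how far a source is from maximum entropy:
R = H_max - H(X)

Maximum entropy for 5 symbols: H_max = log_10(5) = 0.6990 dits
Actual entropy: H(X) = 0.6762 dits
Redundancy: R = 0.6990 - 0.6762 = 0.0228 dits

This redundancy represents potential for compression: the source could be compressed by 0.0228 dits per symbol.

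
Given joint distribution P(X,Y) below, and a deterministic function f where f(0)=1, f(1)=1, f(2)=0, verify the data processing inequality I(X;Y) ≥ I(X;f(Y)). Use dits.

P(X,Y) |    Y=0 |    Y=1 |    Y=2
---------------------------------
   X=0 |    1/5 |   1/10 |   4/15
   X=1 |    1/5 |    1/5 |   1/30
I(X;Y) = 0.0484, I(X;f(Y)) = 0.0441, inequality holds: 0.0484 ≥ 0.0441

Data Processing Inequality: For any Markov chain X → Y → Z, we have I(X;Y) ≥ I(X;Z).

Here Z = f(Y) is a deterministic function of Y, forming X → Y → Z.

Original I(X;Y) = 0.0484 dits

After applying f:
P(X,Z) where Z=f(Y):
- P(X,Z=0) = P(X,Y=2)
- P(X,Z=1) = P(X,Y=0) + P(X,Y=1)

I(X;Z) = I(X;f(Y)) = 0.0441 dits

Verification: 0.0484 ≥ 0.0441 ✓

Information cannot be created by processing; the function f can only lose information about X.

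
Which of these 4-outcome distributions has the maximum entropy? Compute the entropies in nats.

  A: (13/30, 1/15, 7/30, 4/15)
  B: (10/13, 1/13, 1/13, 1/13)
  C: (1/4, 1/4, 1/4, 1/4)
C

For a discrete distribution over n outcomes, entropy is maximized by the uniform distribution.

Computing entropies:
H(A) = 1.2349 nats
H(B) = 0.7937 nats
H(C) = 1.3863 nats

The uniform distribution (where all probabilities equal 1/4) achieves the maximum entropy of log_e(4) = 1.3863 nats.

Distribution C has the highest entropy.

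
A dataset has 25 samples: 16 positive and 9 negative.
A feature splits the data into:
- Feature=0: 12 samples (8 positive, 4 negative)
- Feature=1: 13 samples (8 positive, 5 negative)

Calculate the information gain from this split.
0.0021 bits

Information Gain = H(Y) - H(Y|Feature)

Before split:
P(positive) = 16/25 = 0.6400
H(Y) = 0.9427 bits

After split:
Feature=0: H = 0.9183 bits (weight = 12/25)
Feature=1: H = 0.9612 bits (weight = 13/25)
H(Y|Feature) = (12/25)×0.9183 + (13/25)×0.9612 = 0.9406 bits

Information Gain = 0.9427 - 0.9406 = 0.0021 bits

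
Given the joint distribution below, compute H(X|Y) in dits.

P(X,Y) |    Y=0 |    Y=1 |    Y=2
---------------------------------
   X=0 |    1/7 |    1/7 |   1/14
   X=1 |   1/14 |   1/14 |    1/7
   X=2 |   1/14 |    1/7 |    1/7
0.4563 dits

Using the chain rule: H(X|Y) = H(X,Y) - H(Y)

First, compute H(X,Y) = 0.9311 dits

Marginal P(Y) = (2/7, 5/14, 5/14)
H(Y) = 0.4748 dits

H(X|Y) = H(X,Y) - H(Y) = 0.9311 - 0.4748 = 0.4563 dits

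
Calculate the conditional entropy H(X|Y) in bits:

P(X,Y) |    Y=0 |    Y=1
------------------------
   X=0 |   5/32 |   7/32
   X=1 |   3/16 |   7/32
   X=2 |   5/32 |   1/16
1.4990 bits

Using the chain rule: H(X|Y) = H(X,Y) - H(Y)

First, compute H(X,Y) = 2.4990 bits

Marginal P(Y) = (1/2, 1/2)
H(Y) = 1.0000 bits

H(X|Y) = H(X,Y) - H(Y) = 2.4990 - 1.0000 = 1.4990 bits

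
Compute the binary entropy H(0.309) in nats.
0.6183 nats

The binary entropy function is:
H(p) = -p log(p) - (1-p) log(1-p)

H(0.309) = -0.309 × log_e(0.309) - 0.691 × log_e(0.691)
H(0.309) = 0.6183 nats

Note: Binary entropy is maximized at p=0.5 (H=1 bit) and minimized at p=0 or p=1 (H=0).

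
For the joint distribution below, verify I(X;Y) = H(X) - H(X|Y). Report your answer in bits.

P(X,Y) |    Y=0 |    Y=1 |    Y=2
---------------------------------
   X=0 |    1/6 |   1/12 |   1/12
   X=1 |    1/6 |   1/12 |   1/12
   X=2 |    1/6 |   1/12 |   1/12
I(X;Y) = 0.0000 bits

Mutual information has multiple equivalent forms:
- I(X;Y) = H(X) - H(X|Y)
- I(X;Y) = H(Y) - H(Y|X)
- I(X;Y) = H(X) + H(Y) - H(X,Y)

Computing all quantities:
H(X) = 1.5850, H(Y) = 1.5000, H(X,Y) = 3.0850
H(X|Y) = 1.5850, H(Y|X) = 1.5000

Verification:
H(X) - H(X|Y) = 1.5850 - 1.5850 = 0.0000
H(Y) - H(Y|X) = 1.5000 - 1.5000 = 0.0000
H(X) + H(Y) - H(X,Y) = 1.5850 + 1.5000 - 3.0850 = 0.0000

All forms give I(X;Y) = 0.0000 bits. ✓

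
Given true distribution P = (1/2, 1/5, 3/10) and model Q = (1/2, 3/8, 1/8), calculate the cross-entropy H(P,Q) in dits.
0.5066 dits

Cross-entropy: H(P,Q) = -Σ p(x) log q(x)

Alternatively: H(P,Q) = H(P) + D_KL(P||Q)
H(P) = 0.4472 dits
D_KL(P||Q) = 0.0595 dits

H(P,Q) = 0.4472 + 0.0595 = 0.5066 dits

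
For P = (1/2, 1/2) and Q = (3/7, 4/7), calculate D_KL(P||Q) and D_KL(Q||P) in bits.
D_KL(P||Q) = 0.0149, D_KL(Q||P) = 0.0148

KL divergence is not symmetric: D_KL(P||Q) ≠ D_KL(Q||P) in general.

D_KL(P||Q) = 0.0149 bits
D_KL(Q||P) = 0.0148 bits

No, they are not equal!

This asymmetry is why KL divergence is not a true distance metric.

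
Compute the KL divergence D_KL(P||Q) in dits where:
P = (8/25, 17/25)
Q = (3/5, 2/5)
0.0693 dits

KL divergence: D_KL(P||Q) = Σ p(x) log(p(x)/q(x))

Computing term by term:
  x=0: 8/25 × log_10[(8/25)/(3/5)] = 8/25 × -0.2730 = -0.0874
  x=1: 17/25 × log_10[(17/25)/(2/5)] = 17/25 × 0.2304 = 0.1567

D_KL(P||Q) = 0.0693 dits

Note: KL divergence is always non-negative and equals 0 iff P = Q.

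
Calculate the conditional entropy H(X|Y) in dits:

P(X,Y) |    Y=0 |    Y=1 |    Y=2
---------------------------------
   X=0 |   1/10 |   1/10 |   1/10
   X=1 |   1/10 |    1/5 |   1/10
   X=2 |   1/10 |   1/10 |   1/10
0.4669 dits

Using the chain rule: H(X|Y) = H(X,Y) - H(Y)

First, compute H(X,Y) = 0.9398 dits

Marginal P(Y) = (3/10, 2/5, 3/10)
H(Y) = 0.4729 dits

H(X|Y) = H(X,Y) - H(Y) = 0.9398 - 0.4729 = 0.4669 dits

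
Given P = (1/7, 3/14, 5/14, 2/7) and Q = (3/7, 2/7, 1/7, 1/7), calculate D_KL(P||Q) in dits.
0.1332 dits

KL divergence: D_KL(P||Q) = Σ p(x) log(p(x)/q(x))

Computing term by term:
  x=0: 1/7 × log_10[(1/7)/(3/7)] = 1/7 × -0.4771 = -0.0682
  x=1: 3/14 × log_10[(3/14)/(2/7)] = 3/14 × -0.1249 = -0.0268
  x=2: 5/14 × log_10[(5/14)/(1/7)] = 5/14 × 0.3979 = 0.1421
  x=3: 2/7 × log_10[(2/7)/(1/7)] = 2/7 × 0.3010 = 0.0860

D_KL(P||Q) = 0.1332 dits

Note: KL divergence is always non-negative and equals 0 iff P = Q.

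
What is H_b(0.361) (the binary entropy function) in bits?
0.9435 bits

The binary entropy function is:
H(p) = -p log(p) - (1-p) log(1-p)

H(0.361) = -0.361 × log_2(0.361) - 0.639 × log_2(0.639)
H(0.361) = 0.9435 bits

Note: Binary entropy is maximized at p=0.5 (H=1 bit) and minimized at p=0 or p=1 (H=0).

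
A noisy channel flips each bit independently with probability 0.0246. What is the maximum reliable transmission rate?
0.8335 bits

For a binary symmetric channel (BSC) with error probability p:
Capacity C = 1 - H(p) bits per symbol

where H(p) = -p log₂(p) - (1-p) log₂(1-p) is the binary entropy function.

H(0.0246) = 0.1665 bits
C = 1 - 0.1665 = 0.8335 bits per symbol

This means we can reliably transmit up to 0.8335 bits of information per channel use.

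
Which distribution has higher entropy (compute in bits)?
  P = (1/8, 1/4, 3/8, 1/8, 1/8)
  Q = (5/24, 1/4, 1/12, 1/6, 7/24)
Q

Computing entropies in bits:
H(P) = 2.1556
H(Q) = 2.2195

Distribution Q has higher entropy.

Intuition: The distribution closer to uniform (more spread out) has higher entropy.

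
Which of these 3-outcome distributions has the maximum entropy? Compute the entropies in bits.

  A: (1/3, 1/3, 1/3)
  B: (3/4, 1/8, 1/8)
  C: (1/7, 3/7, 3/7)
A

For a discrete distribution over n outcomes, entropy is maximized by the uniform distribution.

Computing entropies:
H(A) = 1.5850 bits
H(B) = 1.0613 bits
H(C) = 1.4488 bits

The uniform distribution (where all probabilities equal 1/3) achieves the maximum entropy of log_2(3) = 1.5850 bits.

Distribution A has the highest entropy.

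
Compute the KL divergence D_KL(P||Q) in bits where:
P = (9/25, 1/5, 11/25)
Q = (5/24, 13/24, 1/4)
0.3554 bits

KL divergence: D_KL(P||Q) = Σ p(x) log(p(x)/q(x))

Computing term by term:
  x=0: 9/25 × log_2[(9/25)/(5/24)] = 9/25 × 0.7891 = 0.2841
  x=1: 1/5 × log_2[(1/5)/(13/24)] = 1/5 × -1.4374 = -0.2875
  x=2: 11/25 × log_2[(11/25)/(1/4)] = 11/25 × 0.8156 = 0.3589

D_KL(P||Q) = 0.3554 bits

Note: KL divergence is always non-negative and equals 0 iff P = Q.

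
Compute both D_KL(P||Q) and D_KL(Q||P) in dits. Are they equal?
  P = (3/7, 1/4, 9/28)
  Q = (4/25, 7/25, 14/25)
D_KL(P||Q) = 0.0936, D_KL(Q||P) = 0.0803

KL divergence is not symmetric: D_KL(P||Q) ≠ D_KL(Q||P) in general.

D_KL(P||Q) = 0.0936 dits
D_KL(Q||P) = 0.0803 dits

No, they are not equal!

This asymmetry is why KL divergence is not a true distance metric.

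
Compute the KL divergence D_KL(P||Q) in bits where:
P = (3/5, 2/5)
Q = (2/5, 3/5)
0.1170 bits

KL divergence: D_KL(P||Q) = Σ p(x) log(p(x)/q(x))

Computing term by term:
  x=0: 3/5 × log_2[(3/5)/(2/5)] = 3/5 × 0.5850 = 0.3510
  x=1: 2/5 × log_2[(2/5)/(3/5)] = 2/5 × -0.5850 = -0.2340

D_KL(P||Q) = 0.1170 bits

Note: KL divergence is always non-negative and equals 0 iff P = Q.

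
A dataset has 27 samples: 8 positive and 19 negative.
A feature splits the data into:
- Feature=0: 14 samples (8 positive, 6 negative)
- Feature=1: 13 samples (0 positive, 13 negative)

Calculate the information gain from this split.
0.3659 bits

Information Gain = H(Y) - H(Y|Feature)

Before split:
P(positive) = 8/27 = 0.2963
H(Y) = 0.8767 bits

After split:
Feature=0: H = 0.9852 bits (weight = 14/27)
Feature=1: H = 0.0000 bits (weight = 13/27)
H(Y|Feature) = (14/27)×0.9852 + (13/27)×0.0000 = 0.5109 bits

Information Gain = 0.8767 - 0.5109 = 0.3659 bits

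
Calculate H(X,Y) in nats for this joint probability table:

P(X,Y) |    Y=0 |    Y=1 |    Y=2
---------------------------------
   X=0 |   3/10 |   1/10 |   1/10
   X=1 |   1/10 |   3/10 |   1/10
1.6434 nats

Joint entropy is H(X,Y) = -Σ_{x,y} p(x,y) log p(x,y).

Summing over all non-zero entries:
H(X,Y) = -[3/10·log_e(3/10) + 1/10·log_e(1/10) + 1/10·log_e(1/10) + 1/10·log_e(1/10) + 3/10·log_e(3/10) + 1/10·log_e(1/10)]
H(X,Y) = 1.6434 nats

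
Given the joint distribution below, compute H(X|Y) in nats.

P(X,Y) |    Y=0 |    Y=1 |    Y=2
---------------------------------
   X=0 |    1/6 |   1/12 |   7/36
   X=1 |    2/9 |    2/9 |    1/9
0.6449 nats

Using the chain rule: H(X|Y) = H(X,Y) - H(Y)

First, compute H(X,Y) = 1.7367 nats

Marginal P(Y) = (7/18, 11/36, 11/36)
H(Y) = 1.0918 nats

H(X|Y) = H(X,Y) - H(Y) = 1.7367 - 1.0918 = 0.6449 nats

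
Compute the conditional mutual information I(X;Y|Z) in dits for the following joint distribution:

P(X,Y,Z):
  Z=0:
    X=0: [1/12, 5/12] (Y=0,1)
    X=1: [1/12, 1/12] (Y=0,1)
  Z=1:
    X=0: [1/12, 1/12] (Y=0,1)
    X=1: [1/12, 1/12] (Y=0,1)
0.0148 dits

Conditional mutual information: I(X;Y|Z) = H(X|Z) + H(Y|Z) - H(X,Y|Z)

H(Z) = 0.2764
H(X,Z) = 0.5396 → H(X|Z) = 0.2632
H(Y,Z) = 0.5396 → H(Y|Z) = 0.2632
H(X,Y,Z) = 0.7879 → H(X,Y|Z) = 0.5115

I(X;Y|Z) = 0.2632 + 0.2632 - 0.5115 = 0.0148 dits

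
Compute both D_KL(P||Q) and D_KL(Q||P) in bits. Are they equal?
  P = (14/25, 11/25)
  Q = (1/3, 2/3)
D_KL(P||Q) = 0.1554, D_KL(Q||P) = 0.1502

KL divergence is not symmetric: D_KL(P||Q) ≠ D_KL(Q||P) in general.

D_KL(P||Q) = 0.1554 bits
D_KL(Q||P) = 0.1502 bits

No, they are not equal!

This asymmetry is why KL divergence is not a true distance metric.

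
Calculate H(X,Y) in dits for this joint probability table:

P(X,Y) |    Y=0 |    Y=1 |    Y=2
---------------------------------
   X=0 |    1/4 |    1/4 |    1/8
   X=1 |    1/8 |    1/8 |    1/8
0.7526 dits

Joint entropy is H(X,Y) = -Σ_{x,y} p(x,y) log p(x,y).

Summing over all non-zero entries:
H(X,Y) = -[1/4·log_10(1/4) + 1/4·log_10(1/4) + 1/8·log_10(1/8) + 1/8·log_10(1/8) + 1/8·log_10(1/8) + 1/8·log_10(1/8)]
H(X,Y) = 0.7526 dits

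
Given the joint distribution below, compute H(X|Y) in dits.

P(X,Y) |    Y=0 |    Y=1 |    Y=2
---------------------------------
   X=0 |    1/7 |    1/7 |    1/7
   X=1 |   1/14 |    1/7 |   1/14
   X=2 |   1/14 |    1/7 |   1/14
0.4625 dits

Using the chain rule: H(X|Y) = H(X,Y) - H(Y)

First, compute H(X,Y) = 0.9311 dits

Marginal P(Y) = (2/7, 3/7, 2/7)
H(Y) = 0.4686 dits

H(X|Y) = H(X,Y) - H(Y) = 0.9311 - 0.4686 = 0.4625 dits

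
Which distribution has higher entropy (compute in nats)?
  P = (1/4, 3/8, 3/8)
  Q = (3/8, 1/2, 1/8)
P

Computing entropies in nats:
H(P) = 1.0822
H(Q) = 0.9743

Distribution P has higher entropy.

Intuition: The distribution closer to uniform (more spread out) has higher entropy.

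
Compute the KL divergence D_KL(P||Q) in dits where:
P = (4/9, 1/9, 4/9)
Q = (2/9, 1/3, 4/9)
0.0808 dits

KL divergence: D_KL(P||Q) = Σ p(x) log(p(x)/q(x))

Computing term by term:
  x=0: 4/9 × log_10[(4/9)/(2/9)] = 4/9 × 0.3010 = 0.1338
  x=1: 1/9 × log_10[(1/9)/(1/3)] = 1/9 × -0.4771 = -0.0530
  x=2: 4/9 × log_10[(4/9)/(4/9)] = 4/9 × 0.0000 = 0.0000

D_KL(P||Q) = 0.0808 dits

Note: KL divergence is always non-negative and equals 0 iff P = Q.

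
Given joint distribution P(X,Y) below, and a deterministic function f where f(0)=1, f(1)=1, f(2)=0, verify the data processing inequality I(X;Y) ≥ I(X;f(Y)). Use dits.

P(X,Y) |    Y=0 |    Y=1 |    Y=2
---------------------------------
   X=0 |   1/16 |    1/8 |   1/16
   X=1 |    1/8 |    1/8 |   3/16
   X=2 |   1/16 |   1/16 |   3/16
I(X;Y) = 0.0186, I(X;f(Y)) = 0.0155, inequality holds: 0.0186 ≥ 0.0155

Data Processing Inequality: For any Markov chain X → Y → Z, we have I(X;Y) ≥ I(X;Z).

Here Z = f(Y) is a deterministic function of Y, forming X → Y → Z.

Original I(X;Y) = 0.0186 dits

After applying f:
P(X,Z) where Z=f(Y):
- P(X,Z=0) = P(X,Y=2)
- P(X,Z=1) = P(X,Y=0) + P(X,Y=1)

I(X;Z) = I(X;f(Y)) = 0.0155 dits

Verification: 0.0186 ≥ 0.0155 ✓

Information cannot be created by processing; the function f can only lose information about X.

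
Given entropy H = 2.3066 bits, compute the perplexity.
4.9472

Perplexity is 2^H (or exp(H) for natural log).

H = 2.3066 bits
Perplexity = 2^2.3066 = 4.9472

Interpretation: The model's uncertainty is equivalent to choosing uniformly among 4.9 options.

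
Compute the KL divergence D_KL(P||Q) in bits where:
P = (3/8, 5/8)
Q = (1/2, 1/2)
0.0456 bits

KL divergence: D_KL(P||Q) = Σ p(x) log(p(x)/q(x))

Computing term by term:
  x=0: 3/8 × log_2[(3/8)/(1/2)] = 3/8 × -0.4150 = -0.1556
  x=1: 5/8 × log_2[(5/8)/(1/2)] = 5/8 × 0.3219 = 0.2012

D_KL(P||Q) = 0.0456 bits

Note: KL divergence is always non-negative and equals 0 iff P = Q.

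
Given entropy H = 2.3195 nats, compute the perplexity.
10.1706

Perplexity is e^H (or exp(H) for natural log).

H = 2.3195 nats
Perplexity = e^2.3195 = 10.1706

Interpretation: The model's uncertainty is equivalent to choosing uniformly among 10.2 options.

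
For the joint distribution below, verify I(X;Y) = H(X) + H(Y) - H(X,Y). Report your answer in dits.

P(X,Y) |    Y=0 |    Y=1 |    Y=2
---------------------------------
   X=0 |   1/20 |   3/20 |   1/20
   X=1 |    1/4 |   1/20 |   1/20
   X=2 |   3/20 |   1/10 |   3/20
I(X;Y) = 0.0512 dits

Mutual information has multiple equivalent forms:
- I(X;Y) = H(X) - H(X|Y)
- I(X;Y) = H(Y) - H(Y|X)
- I(X;Y) = H(X) + H(Y) - H(X,Y)

Computing all quantities:
H(X) = 0.4693, H(Y) = 0.4634, H(X,Y) = 0.8815
H(X|Y) = 0.4180, H(Y|X) = 0.4122

Verification:
H(X) - H(X|Y) = 0.4693 - 0.4180 = 0.0512
H(Y) - H(Y|X) = 0.4634 - 0.4122 = 0.0512
H(X) + H(Y) - H(X,Y) = 0.4693 + 0.4634 - 0.8815 = 0.0512

All forms give I(X;Y) = 0.0512 dits. ✓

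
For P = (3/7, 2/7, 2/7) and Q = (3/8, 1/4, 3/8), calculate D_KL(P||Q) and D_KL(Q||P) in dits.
D_KL(P||Q) = 0.0077, D_KL(Q||P) = 0.0080

KL divergence is not symmetric: D_KL(P||Q) ≠ D_KL(Q||P) in general.

D_KL(P||Q) = 0.0077 dits
D_KL(Q||P) = 0.0080 dits

No, they are not equal!

This asymmetry is why KL divergence is not a true distance metric.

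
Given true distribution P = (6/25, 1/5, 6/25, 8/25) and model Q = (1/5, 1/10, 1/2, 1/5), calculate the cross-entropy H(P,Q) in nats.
1.5282 nats

Cross-entropy: H(P,Q) = -Σ p(x) log q(x)

Alternatively: H(P,Q) = H(P) + D_KL(P||Q)
H(P) = 1.3715 nats
D_KL(P||Q) = 0.1566 nats

H(P,Q) = 1.3715 + 0.1566 = 1.5282 nats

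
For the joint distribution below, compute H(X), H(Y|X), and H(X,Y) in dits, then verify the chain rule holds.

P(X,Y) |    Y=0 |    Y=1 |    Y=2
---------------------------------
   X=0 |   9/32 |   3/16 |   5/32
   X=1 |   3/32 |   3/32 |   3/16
H(X,Y) = 0.7463, H(X) = 0.2873, H(Y|X) = 0.4590 (all in dits)

Chain rule: H(X,Y) = H(X) + H(Y|X)

Left side — joint entropy directly:
H(X,Y) = -Σ p(x,y) log p(x,y) = 0.7463 dits

Right side — compute H(Y|X) from the conditional distributions:
P(X) = (5/8, 3/8), so H(X) = 0.2873 dits
H(Y|X) = Σ_x P(X=x) · H(Y|X=x):
  P(Y|X=0) = (9/20, 3/10, 1/4), H(Y|X=0) = 0.4634, weight P(X=0) = 5/8
  P(Y|X=1) = (1/4, 1/4, 1/2), H(Y|X=1) = 0.4515, weight P(X=1) = 3/8
H(Y|X) = 0.4590 dits

H(X) + H(Y|X) = 0.2873 + 0.4590 = 0.7463 dits

Both sides equal 0.7463 dits. ✓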